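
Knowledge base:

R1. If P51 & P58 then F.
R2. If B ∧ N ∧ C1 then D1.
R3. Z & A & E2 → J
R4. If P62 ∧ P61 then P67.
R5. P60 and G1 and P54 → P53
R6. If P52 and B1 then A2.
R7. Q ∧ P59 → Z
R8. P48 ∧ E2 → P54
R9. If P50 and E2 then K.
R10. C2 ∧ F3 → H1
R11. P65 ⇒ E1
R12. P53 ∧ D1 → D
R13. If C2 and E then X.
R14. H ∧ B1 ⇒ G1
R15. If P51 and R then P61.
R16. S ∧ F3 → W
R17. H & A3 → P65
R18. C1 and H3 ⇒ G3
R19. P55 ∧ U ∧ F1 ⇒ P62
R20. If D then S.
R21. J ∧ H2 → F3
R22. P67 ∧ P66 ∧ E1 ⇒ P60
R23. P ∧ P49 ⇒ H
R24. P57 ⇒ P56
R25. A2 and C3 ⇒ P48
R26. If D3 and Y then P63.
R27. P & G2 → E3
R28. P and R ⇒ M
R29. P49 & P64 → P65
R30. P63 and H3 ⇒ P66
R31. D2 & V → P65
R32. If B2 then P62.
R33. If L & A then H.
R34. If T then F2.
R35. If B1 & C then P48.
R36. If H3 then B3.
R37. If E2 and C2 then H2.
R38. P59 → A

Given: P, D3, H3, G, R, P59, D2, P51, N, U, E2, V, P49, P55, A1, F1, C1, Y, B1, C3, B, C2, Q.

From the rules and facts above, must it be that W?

Forward chaining from the given facts derives: D1, Z, P61, G3, P62, H, P63, M, P66, P65, B3, H2, A, J, P67, E1, G1, F3, P60, H1.
The only rule concluding W is R16, which needs S; that is never established.

No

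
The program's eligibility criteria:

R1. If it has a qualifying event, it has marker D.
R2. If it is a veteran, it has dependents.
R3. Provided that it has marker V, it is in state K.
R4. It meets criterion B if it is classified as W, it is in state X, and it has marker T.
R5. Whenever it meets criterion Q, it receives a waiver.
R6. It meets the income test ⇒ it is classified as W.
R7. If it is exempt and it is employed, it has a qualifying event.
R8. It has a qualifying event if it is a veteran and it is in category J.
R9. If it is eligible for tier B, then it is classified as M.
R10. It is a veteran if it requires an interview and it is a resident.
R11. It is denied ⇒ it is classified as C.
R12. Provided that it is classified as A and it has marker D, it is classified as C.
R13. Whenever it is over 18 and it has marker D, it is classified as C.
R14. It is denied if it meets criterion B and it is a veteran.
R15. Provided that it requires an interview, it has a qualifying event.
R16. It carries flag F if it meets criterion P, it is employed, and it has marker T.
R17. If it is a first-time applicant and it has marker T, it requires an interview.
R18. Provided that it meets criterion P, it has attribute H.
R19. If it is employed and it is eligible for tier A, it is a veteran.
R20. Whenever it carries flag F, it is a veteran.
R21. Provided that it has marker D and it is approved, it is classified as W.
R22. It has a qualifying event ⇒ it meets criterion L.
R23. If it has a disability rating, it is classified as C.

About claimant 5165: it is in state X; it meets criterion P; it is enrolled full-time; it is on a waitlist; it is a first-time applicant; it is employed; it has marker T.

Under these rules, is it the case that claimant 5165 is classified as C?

Forward chaining from the given facts derives: carries flag F, requires an interview, has attribute H, is a veteran, has dependents, has a qualifying event, meets criterion L, has marker D.
Rules concluding "it is classified as C": R11 needs "it is denied"; R12 needs "it is classified as A"; R13 needs "it is over 18"; R23 needs "it has a disability rating" — none of these are established.

No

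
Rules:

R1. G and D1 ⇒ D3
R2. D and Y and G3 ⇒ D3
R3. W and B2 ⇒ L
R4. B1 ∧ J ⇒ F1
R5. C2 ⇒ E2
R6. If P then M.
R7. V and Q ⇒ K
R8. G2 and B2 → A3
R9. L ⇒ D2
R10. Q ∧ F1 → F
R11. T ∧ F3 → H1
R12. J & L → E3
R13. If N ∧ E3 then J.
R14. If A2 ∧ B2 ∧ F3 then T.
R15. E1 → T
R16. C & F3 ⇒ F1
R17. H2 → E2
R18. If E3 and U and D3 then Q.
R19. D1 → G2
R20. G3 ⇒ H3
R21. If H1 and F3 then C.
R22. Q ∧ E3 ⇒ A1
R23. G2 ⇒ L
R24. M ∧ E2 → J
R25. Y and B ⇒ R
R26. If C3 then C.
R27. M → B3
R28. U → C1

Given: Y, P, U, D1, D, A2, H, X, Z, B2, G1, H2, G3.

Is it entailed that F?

No

Forward chaining from the given facts derives: D3, M, E2, G2, H3, L, J, B3, C1, A3, D2, E3, Q, A1.
The only rule concluding F is R10, which needs F1; that is never established.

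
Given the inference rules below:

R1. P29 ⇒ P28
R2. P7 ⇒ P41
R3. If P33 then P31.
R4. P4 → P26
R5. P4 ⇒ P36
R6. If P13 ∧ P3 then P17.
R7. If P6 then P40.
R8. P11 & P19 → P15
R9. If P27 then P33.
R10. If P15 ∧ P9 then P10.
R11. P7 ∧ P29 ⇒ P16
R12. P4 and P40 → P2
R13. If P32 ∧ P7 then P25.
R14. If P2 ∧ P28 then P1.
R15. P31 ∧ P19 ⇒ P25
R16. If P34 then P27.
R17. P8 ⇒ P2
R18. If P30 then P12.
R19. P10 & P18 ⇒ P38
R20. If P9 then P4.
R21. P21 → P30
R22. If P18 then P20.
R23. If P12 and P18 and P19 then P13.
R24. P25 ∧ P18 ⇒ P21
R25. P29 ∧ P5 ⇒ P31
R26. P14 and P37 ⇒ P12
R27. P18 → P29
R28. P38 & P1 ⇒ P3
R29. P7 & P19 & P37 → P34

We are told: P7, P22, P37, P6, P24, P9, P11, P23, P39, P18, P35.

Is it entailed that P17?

No

Forward chaining from the given facts derives: P41, P40, P4, P20, P29, P28, P26, P36, P16, P2, P1.
The only rule concluding P17 is R6, which needs P13; that is never established.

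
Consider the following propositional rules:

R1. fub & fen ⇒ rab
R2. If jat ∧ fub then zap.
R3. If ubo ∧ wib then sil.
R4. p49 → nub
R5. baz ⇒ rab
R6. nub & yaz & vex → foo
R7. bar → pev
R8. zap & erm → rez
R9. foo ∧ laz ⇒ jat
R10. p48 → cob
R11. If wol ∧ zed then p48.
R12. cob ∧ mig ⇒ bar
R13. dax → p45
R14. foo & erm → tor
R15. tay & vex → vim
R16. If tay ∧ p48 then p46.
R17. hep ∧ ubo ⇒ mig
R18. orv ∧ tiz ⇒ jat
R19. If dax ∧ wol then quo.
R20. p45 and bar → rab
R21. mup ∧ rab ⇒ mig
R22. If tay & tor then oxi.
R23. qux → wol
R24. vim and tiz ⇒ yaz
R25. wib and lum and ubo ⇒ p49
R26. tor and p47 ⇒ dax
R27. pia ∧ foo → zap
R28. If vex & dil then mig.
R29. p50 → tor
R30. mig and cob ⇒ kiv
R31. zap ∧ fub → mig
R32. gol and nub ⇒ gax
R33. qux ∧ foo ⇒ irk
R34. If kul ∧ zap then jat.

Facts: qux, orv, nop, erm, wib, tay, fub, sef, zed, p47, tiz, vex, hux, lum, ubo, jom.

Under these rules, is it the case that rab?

Yes

vim  (by R15: tay, vex)
jat  (by R18: orv, tiz)
wol  (by R23: qux)
yaz  (by R24: vim, tiz)
p49  (by R25: wib, lum, ubo)
zap  (by R2: jat, fub)
nub  (by R4: p49)
foo  (by R6: nub, yaz, vex)
p48  (by R11: wol, zed)
tor  (by R14: foo, erm)
dax  (by R26: tor, p47)
mig  (by R31: zap, fub)
cob  (by R10: p48)
bar  (by R12: cob, mig)
p45  (by R13: dax)
rab  (by R20: p45, bar)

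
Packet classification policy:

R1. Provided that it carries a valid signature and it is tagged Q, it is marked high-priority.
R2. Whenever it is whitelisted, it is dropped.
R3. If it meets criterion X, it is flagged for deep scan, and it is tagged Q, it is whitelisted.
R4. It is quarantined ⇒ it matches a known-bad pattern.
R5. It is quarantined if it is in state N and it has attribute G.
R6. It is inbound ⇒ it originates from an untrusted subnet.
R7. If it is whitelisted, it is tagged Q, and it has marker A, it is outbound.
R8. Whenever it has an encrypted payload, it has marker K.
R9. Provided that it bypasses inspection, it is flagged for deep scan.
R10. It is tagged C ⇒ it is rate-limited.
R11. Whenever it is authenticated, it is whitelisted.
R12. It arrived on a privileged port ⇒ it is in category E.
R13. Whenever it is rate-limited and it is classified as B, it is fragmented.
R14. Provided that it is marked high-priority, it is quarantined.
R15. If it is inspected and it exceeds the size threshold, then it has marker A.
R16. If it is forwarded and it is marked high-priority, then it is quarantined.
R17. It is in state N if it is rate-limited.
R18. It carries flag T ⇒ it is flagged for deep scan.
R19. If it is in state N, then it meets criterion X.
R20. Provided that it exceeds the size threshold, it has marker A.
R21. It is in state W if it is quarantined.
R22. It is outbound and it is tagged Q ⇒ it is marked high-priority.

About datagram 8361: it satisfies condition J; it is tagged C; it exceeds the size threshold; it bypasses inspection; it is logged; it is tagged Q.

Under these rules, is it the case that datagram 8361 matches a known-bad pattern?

Yes

By R9 (it bypasses inspection): it is flagged for deep scan.
By R10 (it is tagged C): it is rate-limited.
By R17 (it is rate-limited): it is in state N.
By R19 (it is in state N): it meets criterion X.
By R20 (it exceeds the size threshold): it has marker A.
By R3 (it meets criterion X, it is flagged for deep scan, it is tagged Q): it is whitelisted.
By R7 (it is whitelisted, it is tagged Q, it has marker A): it is outbound.
By R22 (it is outbound, it is tagged Q): it is marked high-priority.
By R14 (it is marked high-priority): it is quarantined.
By R4 (it is quarantined): it matches a known-bad pattern.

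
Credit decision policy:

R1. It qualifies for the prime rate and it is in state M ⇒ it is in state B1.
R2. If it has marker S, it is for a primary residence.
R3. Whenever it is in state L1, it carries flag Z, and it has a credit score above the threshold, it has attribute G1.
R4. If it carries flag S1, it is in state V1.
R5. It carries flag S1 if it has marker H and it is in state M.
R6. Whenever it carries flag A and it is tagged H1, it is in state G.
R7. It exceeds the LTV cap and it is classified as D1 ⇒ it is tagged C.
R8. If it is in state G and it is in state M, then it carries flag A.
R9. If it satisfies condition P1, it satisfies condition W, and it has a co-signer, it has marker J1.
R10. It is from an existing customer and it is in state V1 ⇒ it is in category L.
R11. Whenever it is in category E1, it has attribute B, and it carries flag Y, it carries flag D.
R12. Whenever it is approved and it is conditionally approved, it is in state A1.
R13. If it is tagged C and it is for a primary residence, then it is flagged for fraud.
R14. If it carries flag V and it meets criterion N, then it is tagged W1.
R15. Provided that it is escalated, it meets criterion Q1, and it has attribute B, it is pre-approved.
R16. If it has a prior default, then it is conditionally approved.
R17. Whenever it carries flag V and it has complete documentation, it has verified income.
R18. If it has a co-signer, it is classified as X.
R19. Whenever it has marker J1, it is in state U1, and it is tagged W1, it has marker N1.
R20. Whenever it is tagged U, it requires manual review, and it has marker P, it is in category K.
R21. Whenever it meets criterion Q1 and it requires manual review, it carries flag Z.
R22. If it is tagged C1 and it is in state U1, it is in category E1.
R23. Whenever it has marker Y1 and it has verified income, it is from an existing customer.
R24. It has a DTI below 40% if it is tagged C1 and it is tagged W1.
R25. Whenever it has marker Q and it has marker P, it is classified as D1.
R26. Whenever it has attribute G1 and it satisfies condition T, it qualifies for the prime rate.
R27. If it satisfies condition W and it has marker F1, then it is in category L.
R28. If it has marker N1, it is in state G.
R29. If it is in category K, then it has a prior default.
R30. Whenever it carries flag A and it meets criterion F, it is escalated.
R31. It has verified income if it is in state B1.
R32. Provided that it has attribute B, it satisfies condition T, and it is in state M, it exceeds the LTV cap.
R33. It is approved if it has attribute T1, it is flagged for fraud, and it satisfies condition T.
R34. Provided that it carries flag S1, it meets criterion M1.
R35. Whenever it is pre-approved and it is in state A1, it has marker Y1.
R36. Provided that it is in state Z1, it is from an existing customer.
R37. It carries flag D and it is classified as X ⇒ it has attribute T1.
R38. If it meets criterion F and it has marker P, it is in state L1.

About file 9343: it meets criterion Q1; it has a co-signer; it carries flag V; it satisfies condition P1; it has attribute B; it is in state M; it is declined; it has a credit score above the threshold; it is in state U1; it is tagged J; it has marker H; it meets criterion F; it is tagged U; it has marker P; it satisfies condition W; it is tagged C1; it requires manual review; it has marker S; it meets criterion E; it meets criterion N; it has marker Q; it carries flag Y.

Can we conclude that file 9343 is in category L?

Forward chaining from the given facts derives: is for a primary residence, carries flag S1, has marker J1, is tagged W1, is classified as X, has marker N1, is in category K, carries flag Z, is in category E1, has a DTI below 40%, is classified as D1, is in state G, has a prior default, meets criterion M1, is in state L1, has attribute G1, is in state V1, carries flag A, carries flag D, is conditionally approved, is escalated, has attribute T1, is pre-approved.
Rules concluding "it is in category L": R10 needs "it is from an existing customer"; R27 needs "it has marker F1" — none of these are established.

No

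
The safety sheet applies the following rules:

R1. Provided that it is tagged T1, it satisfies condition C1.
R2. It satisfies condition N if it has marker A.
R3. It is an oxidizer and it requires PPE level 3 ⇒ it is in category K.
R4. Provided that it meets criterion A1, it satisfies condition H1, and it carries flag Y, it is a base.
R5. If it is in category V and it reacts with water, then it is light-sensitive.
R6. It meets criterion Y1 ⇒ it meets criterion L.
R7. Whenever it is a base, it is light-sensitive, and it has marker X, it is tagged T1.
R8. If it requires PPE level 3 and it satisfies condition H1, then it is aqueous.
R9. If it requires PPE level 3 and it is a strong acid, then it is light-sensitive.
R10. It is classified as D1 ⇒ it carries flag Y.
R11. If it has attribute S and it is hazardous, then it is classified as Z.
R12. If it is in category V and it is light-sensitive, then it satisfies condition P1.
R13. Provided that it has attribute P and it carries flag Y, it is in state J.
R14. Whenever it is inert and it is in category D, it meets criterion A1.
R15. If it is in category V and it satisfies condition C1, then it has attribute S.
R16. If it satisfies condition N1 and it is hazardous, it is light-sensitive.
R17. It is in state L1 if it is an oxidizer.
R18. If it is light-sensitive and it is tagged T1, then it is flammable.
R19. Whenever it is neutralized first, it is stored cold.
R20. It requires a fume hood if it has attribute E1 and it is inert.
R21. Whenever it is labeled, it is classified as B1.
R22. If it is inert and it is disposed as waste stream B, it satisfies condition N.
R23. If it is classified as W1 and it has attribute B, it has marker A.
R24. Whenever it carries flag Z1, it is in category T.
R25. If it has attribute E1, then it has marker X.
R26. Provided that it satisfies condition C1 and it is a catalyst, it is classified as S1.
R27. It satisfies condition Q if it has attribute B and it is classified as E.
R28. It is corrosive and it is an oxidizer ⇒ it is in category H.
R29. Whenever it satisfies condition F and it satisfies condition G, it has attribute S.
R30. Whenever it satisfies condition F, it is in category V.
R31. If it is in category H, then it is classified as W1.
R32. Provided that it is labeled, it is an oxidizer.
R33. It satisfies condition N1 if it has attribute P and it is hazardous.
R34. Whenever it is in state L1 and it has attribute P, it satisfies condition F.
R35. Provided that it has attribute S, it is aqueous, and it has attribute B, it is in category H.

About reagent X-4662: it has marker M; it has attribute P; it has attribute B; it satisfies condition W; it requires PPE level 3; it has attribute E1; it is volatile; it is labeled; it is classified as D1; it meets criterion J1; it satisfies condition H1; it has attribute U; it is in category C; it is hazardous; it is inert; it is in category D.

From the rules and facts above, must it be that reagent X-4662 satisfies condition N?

By R8 (it requires PPE level 3, it satisfies condition H1): it is aqueous.
By R10 (it is classified as D1): it carries flag Y.
By R14 (it is inert, it is in category D): it meets criterion A1.
By R25 (it has attribute E1): it has marker X.
By R32 (it is labeled): it is an oxidizer.
By R33 (it has attribute P, it is hazardous): it satisfies condition N1.
By R4 (it meets criterion A1, it satisfies condition H1, it carries flag Y): it is a base.
By R16 (it satisfies condition N1, it is hazardous): it is light-sensitive.
By R17 (it is an oxidizer): it is in state L1.
By R34 (it is in state L1, it has attribute P): it satisfies condition F.
By R7 (it is a base, it is light-sensitive, it has marker X): it is tagged T1.
By R30 (it satisfies condition F): it is in category V.
By R1 (it is tagged T1): it satisfies condition C1.
By R15 (it is in category V, it satisfies condition C1): it has attribute S.
By R35 (it has attribute S, it is aqueous, it has attribute B): it is in category H.
By R31 (it is in category H): it is classified as W1.
By R23 (it is classified as W1, it has attribute B): it has marker A.
By R2 (it has marker A): it satisfies condition N.

Yes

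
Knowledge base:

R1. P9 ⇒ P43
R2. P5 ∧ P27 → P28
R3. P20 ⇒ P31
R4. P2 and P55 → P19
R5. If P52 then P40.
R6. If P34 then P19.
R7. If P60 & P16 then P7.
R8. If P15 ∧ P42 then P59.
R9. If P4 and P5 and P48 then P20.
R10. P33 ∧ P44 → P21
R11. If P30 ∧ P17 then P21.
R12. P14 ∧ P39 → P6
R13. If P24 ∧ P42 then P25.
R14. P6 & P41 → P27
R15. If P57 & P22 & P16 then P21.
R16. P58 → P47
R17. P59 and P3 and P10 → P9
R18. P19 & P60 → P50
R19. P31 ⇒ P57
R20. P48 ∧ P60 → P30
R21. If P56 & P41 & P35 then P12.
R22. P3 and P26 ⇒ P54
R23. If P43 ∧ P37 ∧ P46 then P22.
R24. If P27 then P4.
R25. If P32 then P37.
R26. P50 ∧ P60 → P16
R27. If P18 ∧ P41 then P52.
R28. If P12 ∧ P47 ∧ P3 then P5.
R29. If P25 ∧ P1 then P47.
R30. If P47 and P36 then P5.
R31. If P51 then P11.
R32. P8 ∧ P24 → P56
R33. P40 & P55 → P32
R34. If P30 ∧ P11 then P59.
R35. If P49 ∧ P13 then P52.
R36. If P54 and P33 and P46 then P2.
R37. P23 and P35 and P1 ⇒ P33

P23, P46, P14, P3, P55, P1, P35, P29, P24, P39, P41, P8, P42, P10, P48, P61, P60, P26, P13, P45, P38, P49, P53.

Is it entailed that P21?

No

Forward chaining from the given facts derives: P6, P25, P27, P30, P54, P4, P47, P56, P52, P33, P40, P12, P5, P32, P2, P28, P19, P20, P50, P37, P16, P31, P7, P57.
Rules concluding P21: R10 needs P44; R11 needs P17; R15 needs P22 — none of these are established.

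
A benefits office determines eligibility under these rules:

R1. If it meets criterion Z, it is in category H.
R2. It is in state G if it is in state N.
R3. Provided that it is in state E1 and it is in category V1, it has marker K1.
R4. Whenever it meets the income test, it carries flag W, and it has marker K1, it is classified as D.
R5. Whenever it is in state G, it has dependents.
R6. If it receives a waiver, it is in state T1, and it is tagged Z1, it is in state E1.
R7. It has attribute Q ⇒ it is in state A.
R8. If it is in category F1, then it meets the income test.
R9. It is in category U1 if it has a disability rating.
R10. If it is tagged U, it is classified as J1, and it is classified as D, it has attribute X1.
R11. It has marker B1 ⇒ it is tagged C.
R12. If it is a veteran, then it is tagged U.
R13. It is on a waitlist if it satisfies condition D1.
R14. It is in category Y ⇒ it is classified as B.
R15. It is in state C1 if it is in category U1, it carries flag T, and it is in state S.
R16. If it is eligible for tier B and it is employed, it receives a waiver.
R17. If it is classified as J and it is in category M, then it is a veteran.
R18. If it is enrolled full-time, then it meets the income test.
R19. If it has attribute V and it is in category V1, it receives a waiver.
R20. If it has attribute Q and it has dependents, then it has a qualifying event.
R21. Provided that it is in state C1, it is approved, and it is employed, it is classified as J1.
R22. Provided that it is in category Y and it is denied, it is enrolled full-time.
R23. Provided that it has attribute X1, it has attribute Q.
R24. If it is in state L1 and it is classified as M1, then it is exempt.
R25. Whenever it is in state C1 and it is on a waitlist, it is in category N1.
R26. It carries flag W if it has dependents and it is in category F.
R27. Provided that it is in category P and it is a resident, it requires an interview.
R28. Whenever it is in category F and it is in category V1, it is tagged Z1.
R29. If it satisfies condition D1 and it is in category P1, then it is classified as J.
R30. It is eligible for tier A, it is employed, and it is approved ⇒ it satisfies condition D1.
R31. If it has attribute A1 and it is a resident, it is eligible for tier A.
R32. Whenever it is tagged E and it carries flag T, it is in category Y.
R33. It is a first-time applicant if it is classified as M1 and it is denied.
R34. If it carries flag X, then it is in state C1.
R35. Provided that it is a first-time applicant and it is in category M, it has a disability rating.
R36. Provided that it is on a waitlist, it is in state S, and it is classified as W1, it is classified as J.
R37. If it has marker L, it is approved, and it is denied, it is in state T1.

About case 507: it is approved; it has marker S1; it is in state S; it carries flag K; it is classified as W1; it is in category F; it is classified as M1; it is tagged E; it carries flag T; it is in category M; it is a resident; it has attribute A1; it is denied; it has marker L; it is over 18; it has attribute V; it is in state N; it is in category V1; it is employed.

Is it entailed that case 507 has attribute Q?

By R2 (it is in state N): it is in state G.
By R5 (it is in state G): it has dependents.
By R19 (it has attribute V, it is in category V1): it receives a waiver.
By R26 (it has dependents, it is in category F): it carries flag W.
By R28 (it is in category F, it is in category V1): it is tagged Z1.
By R31 (it has attribute A1, it is a resident): it is eligible for tier A.
By R32 (it is tagged E, it carries flag T): it is in category Y.
By R33 (it is classified as M1, it is denied): it is a first-time applicant.
By R35 (it is a first-time applicant, it is in category M): it has a disability rating.
By R37 (it has marker L, it is approved, it is denied): it is in state T1.
By R6 (it receives a waiver, it is in state T1, it is tagged Z1): it is in state E1.
By R9 (it has a disability rating): it is in category U1.
By R15 (it is in category U1, it carries flag T, it is in state S): it is in state C1.
By R21 (it is in state C1, it is approved, it is employed): it is classified as J1.
By R22 (it is in category Y, it is denied): it is enrolled full-time.
By R30 (it is eligible for tier A, it is employed, it is approved): it satisfies condition D1.
By R3 (it is in state E1, it is in category V1): it has marker K1.
By R13 (it satisfies condition D1): it is on a waitlist.
By R18 (it is enrolled full-time): it meets the income test.
By R36 (it is on a waitlist, it is in state S, it is classified as W1): it is classified as J.
By R4 (it meets the income test, it carries flag W, it has marker K1): it is classified as D.
By R17 (it is classified as J, it is in category M): it is a veteran.
By R12 (it is a veteran): it is tagged U.
By R10 (it is tagged U, it is classified as J1, it is classified as D): it has attribute X1.
By R23 (it has attribute X1): it has attribute Q.

Yes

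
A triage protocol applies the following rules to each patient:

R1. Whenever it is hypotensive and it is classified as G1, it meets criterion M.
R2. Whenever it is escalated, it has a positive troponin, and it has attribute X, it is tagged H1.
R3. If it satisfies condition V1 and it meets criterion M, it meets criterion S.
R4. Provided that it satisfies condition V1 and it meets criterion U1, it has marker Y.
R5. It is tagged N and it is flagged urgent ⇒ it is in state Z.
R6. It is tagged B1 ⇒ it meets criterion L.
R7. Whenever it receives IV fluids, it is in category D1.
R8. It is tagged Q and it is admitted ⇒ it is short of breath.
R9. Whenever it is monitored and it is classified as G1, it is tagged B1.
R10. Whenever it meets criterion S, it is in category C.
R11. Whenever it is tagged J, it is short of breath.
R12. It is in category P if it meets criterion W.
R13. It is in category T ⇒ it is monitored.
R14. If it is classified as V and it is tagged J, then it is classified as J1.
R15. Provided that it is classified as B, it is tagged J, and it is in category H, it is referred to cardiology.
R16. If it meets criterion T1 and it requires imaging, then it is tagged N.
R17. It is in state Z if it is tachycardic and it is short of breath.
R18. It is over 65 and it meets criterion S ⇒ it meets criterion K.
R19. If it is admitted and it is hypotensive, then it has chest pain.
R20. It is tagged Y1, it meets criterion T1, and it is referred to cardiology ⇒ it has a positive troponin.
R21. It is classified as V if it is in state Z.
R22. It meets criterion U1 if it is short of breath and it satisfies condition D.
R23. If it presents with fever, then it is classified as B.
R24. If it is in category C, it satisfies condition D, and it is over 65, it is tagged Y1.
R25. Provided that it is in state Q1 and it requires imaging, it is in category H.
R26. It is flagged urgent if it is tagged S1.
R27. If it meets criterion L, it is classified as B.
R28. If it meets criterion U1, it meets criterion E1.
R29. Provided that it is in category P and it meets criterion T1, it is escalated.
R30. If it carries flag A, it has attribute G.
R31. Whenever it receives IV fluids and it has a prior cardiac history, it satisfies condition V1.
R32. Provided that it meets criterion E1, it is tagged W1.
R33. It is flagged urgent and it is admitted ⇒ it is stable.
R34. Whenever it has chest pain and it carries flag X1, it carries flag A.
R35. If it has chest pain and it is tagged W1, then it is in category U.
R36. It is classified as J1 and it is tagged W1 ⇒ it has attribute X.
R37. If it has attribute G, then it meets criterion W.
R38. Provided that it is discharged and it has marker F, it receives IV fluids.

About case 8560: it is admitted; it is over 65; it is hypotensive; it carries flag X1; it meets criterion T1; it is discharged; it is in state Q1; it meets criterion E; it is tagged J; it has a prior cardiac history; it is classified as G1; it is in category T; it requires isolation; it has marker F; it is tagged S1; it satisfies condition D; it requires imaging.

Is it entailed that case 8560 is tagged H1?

By R1 (it is hypotensive, it is classified as G1): it meets criterion M.
By R11 (it is tagged J): it is short of breath.
By R13 (it is in category T): it is monitored.
By R16 (it meets criterion T1, it requires imaging): it is tagged N.
By R19 (it is admitted, it is hypotensive): it has chest pain.
By R22 (it is short of breath, it satisfies condition D): it meets criterion U1.
By R25 (it is in state Q1, it requires imaging): it is in category H.
By R26 (it is tagged S1): it is flagged urgent.
By R28 (it meets criterion U1): it meets criterion E1.
By R32 (it meets criterion E1): it is tagged W1.
By R34 (it has chest pain, it carries flag X1): it carries flag A.
By R38 (it is discharged, it has marker F): it receives IV fluids.
By R5 (it is tagged N, it is flagged urgent): it is in state Z.
By R9 (it is monitored, it is classified as G1): it is tagged B1.
By R21 (it is in state Z): it is classified as V.
By R30 (it carries flag A): it has attribute G.
By R31 (it receives IV fluids, it has a prior cardiac history): it satisfies condition V1.
By R37 (it has attribute G): it meets criterion W.
By R3 (it satisfies condition V1, it meets criterion M): it meets criterion S.
By R6 (it is tagged B1): it meets criterion L.
By R10 (it meets criterion S): it is in category C.
By R12 (it meets criterion W): it is in category P.
By R14 (it is classified as V, it is tagged J): it is classified as J1.
By R24 (it is in category C, it satisfies condition D, it is over 65): it is tagged Y1.
By R27 (it meets criterion L): it is classified as B.
By R29 (it is in category P, it meets criterion T1): it is escalated.
By R36 (it is classified as J1, it is tagged W1): it has attribute X.
By R15 (it is classified as B, it is tagged J, it is in category H): it is referred to cardiology.
By R20 (it is tagged Y1, it meets criterion T1, it is referred to cardiology): it has a positive troponin.
By R2 (it is escalated, it has a positive troponin, it has attribute X): it is tagged H1.

Yes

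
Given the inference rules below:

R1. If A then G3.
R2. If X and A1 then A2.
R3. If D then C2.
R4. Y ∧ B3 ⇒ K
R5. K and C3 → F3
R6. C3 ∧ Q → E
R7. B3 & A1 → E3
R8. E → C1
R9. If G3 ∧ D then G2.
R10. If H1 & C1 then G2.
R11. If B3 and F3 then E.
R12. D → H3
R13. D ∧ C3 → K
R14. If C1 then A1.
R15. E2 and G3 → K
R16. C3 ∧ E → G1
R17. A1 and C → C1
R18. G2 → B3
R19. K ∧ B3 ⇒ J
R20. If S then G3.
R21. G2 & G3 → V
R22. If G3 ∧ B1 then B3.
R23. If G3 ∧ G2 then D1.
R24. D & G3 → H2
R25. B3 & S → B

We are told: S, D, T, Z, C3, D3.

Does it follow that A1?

K  (by R13: D, C3)
G3  (by R20: S)
F3  (by R5: K, C3)
G2  (by R9: G3, D)
B3  (by R18: G2)
E  (by R11: B3, F3)
C1  (by R8: E)
A1  (by R14: C1)

Yes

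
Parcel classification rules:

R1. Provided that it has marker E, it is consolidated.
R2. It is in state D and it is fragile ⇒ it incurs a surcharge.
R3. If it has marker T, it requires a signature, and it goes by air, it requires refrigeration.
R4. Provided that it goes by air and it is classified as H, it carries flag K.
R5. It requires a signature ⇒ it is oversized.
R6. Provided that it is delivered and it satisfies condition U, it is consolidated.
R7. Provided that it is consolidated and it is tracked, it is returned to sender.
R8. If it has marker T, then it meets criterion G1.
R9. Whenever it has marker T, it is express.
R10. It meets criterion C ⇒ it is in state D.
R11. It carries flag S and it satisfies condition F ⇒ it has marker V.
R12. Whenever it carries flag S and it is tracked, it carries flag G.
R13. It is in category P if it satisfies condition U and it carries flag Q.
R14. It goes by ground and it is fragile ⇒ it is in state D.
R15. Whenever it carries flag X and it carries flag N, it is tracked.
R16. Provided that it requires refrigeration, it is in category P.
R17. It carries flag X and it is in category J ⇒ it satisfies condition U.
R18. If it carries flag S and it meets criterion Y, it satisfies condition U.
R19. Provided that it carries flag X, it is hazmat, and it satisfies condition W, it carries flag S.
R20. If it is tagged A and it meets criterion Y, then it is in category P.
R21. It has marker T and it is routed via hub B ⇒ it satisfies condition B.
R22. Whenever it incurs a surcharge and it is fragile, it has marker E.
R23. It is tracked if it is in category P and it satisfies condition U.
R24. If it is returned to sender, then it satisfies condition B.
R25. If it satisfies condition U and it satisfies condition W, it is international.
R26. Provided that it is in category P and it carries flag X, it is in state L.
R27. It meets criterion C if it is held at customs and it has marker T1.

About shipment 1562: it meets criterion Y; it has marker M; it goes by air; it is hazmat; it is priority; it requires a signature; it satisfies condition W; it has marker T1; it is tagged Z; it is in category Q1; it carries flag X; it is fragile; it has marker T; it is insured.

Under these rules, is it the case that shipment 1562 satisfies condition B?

No

Forward chaining from the given facts derives: requires refrigeration, is oversized, meets criterion G1, is express, is in category P, carries flag S, is in state L, satisfies condition U, is tracked, is international, carries flag G.
Rules concluding "it satisfies condition B": R21 needs "it is routed via hub B"; R24 needs "it is returned to sender" — none of these are established.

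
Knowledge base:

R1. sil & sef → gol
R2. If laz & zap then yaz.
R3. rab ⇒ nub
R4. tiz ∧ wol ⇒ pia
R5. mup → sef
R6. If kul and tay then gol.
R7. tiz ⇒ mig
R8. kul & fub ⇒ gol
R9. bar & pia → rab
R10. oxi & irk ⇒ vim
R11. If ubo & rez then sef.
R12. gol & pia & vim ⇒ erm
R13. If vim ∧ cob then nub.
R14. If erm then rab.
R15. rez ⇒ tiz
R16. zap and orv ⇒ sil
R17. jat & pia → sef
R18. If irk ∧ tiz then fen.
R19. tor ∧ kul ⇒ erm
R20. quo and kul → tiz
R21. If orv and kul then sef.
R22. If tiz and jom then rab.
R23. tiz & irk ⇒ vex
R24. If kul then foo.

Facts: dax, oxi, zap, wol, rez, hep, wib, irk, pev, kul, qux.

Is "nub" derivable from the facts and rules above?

No

Forward chaining from the given facts derives: vim, tiz, fen, vex, foo, pia, mig.
Rules concluding nub: R3 needs rab; R13 needs cob — none of these are established.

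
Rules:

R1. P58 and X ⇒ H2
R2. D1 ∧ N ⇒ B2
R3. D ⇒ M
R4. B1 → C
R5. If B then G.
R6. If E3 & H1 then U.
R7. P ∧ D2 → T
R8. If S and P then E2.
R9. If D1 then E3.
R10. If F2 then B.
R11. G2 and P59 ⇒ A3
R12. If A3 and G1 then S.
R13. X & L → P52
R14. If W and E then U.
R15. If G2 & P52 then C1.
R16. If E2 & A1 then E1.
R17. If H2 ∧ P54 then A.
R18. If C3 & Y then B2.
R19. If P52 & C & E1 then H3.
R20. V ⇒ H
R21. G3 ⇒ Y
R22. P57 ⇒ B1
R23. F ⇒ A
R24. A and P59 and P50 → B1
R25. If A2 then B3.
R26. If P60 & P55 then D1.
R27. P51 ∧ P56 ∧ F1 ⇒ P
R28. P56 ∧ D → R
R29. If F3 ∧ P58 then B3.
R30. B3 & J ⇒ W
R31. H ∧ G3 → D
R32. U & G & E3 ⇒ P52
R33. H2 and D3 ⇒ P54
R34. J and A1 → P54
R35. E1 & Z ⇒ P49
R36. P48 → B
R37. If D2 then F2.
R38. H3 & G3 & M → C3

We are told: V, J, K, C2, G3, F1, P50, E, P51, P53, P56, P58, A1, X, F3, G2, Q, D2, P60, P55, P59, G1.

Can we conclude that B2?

Yes

H2  (by R1: P58, X)
A3  (by R11: G2, P59)
S  (by R12: A3, G1)
H  (by R20: V)
Y  (by R21: G3)
D1  (by R26: P60, P55)
P  (by R27: P51, P56, F1)
B3  (by R29: F3, P58)
W  (by R30: B3, J)
D  (by R31: H, G3)
P54  (by R34: J, A1)
F2  (by R37: D2)
M  (by R3: D)
E2  (by R8: S, P)
E3  (by R9: D1)
B  (by R10: F2)
U  (by R14: W, E)
E1  (by R16: E2, A1)
A  (by R17: H2, P54)
B1  (by R24: A, P59, P50)
C  (by R4: B1)
G  (by R5: B)
P52  (by R32: U, G, E3)
H3  (by R19: P52, C, E1)
C3  (by R38: H3, G3, M)
B2  (by R18: C3, Y)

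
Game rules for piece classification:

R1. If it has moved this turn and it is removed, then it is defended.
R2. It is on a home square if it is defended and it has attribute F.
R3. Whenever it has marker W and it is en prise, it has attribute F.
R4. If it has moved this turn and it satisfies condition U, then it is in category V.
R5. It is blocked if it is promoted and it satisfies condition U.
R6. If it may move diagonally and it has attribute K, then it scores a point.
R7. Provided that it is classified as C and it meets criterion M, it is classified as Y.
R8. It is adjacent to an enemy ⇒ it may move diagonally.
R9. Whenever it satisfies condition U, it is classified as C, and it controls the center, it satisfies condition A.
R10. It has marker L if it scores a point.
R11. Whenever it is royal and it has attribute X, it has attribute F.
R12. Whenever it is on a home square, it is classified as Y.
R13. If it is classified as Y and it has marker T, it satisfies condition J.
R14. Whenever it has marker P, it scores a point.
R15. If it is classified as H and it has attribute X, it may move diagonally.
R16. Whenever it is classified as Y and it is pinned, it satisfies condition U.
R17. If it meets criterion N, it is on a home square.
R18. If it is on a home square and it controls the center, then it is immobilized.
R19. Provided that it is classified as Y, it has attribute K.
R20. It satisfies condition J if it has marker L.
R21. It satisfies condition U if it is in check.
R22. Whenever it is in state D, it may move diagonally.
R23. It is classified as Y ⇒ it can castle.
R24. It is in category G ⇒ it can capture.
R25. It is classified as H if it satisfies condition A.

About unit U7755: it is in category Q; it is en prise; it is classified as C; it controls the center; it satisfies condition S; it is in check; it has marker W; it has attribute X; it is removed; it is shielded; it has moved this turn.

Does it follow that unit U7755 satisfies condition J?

Yes

By R1 (it has moved this turn, it is removed): it is defended.
By R3 (it has marker W, it is en prise): it has attribute F.
By R21 (it is in check): it satisfies condition U.
By R2 (it is defended, it has attribute F): it is on a home square.
By R9 (it satisfies condition U, it is classified as C, it controls the center): it satisfies condition A.
By R12 (it is on a home square): it is classified as Y.
By R19 (it is classified as Y): it has attribute K.
By R25 (it satisfies condition A): it is classified as H.
By R15 (it is classified as H, it has attribute X): it may move diagonally.
By R6 (it may move diagonally, it has attribute K): it scores a point.
By R10 (it scores a point): it has marker L.
By R20 (it has marker L): it satisfies condition J.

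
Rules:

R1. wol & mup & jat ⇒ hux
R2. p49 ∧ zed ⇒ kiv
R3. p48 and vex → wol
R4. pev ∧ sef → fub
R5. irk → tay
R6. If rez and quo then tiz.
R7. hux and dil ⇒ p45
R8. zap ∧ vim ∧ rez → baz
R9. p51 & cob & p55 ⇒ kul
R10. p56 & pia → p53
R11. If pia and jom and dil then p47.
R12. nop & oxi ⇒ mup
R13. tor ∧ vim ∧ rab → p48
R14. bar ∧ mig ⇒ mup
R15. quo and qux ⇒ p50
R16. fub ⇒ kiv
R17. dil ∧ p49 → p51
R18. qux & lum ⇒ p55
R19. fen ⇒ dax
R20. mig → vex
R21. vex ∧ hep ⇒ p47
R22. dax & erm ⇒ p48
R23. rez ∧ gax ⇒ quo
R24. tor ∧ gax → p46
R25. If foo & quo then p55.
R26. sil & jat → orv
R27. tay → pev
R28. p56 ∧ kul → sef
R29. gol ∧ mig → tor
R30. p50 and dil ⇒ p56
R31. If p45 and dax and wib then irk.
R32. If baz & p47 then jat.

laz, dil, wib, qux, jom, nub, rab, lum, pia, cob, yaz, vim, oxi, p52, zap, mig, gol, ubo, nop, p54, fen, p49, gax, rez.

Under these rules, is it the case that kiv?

baz  (by R8: zap, vim, rez)
p47  (by R11: pia, jom, dil)
mup  (by R12: nop, oxi)
p51  (by R17: dil, p49)
p55  (by R18: qux, lum)
dax  (by R19: fen)
vex  (by R20: mig)
quo  (by R23: rez, gax)
tor  (by R29: gol, mig)
jat  (by R32: baz, p47)
kul  (by R9: p51, cob, p55)
p48  (by R13: tor, vim, rab)
p50  (by R15: quo, qux)
p56  (by R30: p50, dil)
wol  (by R3: p48, vex)
sef  (by R28: p56, kul)
hux  (by R1: wol, mup, jat)
p45  (by R7: hux, dil)
irk  (by R31: p45, dax, wib)
tay  (by R5: irk)
pev  (by R27: tay)
fub  (by R4: pev, sef)
kiv  (by R16: fub)

Yes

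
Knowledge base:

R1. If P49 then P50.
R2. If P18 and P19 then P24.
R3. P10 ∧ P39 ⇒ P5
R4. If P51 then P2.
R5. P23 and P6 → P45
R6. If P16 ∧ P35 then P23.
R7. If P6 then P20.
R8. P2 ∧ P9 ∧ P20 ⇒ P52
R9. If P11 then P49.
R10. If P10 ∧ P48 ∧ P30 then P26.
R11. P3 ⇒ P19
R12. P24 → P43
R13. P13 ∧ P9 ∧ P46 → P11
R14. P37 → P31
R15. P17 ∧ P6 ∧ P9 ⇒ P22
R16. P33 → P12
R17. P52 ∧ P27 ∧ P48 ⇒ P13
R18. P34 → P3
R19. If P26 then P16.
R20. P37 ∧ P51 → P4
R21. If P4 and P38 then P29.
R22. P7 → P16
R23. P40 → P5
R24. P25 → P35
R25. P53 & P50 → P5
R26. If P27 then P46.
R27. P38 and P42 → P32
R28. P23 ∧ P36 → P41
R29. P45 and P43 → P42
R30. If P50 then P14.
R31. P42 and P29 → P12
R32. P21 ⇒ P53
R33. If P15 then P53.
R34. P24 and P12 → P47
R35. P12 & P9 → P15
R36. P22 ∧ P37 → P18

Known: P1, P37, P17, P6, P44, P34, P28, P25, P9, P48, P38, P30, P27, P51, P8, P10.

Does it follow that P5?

P2  (by R4: P51)
P20  (by R7: P6)
P52  (by R8: P2, P9, P20)
P26  (by R10: P10, P48, P30)
P22  (by R15: P17, P6, P9)
P13  (by R17: P52, P27, P48)
P3  (by R18: P34)
P16  (by R19: P26)
P4  (by R20: P37, P51)
P29  (by R21: P4, P38)
P35  (by R24: P25)
P46  (by R26: P27)
P18  (by R36: P22, P37)
P23  (by R6: P16, P35)
P19  (by R11: P3)
P11  (by R13: P13, P9, P46)
P24  (by R2: P18, P19)
P45  (by R5: P23, P6)
P49  (by R9: P11)
P43  (by R12: P24)
P42  (by R29: P45, P43)
P12  (by R31: P42, P29)
P15  (by R35: P12, P9)
P50  (by R1: P49)
P53  (by R33: P15)
P5  (by R25: P53, P50)

Yes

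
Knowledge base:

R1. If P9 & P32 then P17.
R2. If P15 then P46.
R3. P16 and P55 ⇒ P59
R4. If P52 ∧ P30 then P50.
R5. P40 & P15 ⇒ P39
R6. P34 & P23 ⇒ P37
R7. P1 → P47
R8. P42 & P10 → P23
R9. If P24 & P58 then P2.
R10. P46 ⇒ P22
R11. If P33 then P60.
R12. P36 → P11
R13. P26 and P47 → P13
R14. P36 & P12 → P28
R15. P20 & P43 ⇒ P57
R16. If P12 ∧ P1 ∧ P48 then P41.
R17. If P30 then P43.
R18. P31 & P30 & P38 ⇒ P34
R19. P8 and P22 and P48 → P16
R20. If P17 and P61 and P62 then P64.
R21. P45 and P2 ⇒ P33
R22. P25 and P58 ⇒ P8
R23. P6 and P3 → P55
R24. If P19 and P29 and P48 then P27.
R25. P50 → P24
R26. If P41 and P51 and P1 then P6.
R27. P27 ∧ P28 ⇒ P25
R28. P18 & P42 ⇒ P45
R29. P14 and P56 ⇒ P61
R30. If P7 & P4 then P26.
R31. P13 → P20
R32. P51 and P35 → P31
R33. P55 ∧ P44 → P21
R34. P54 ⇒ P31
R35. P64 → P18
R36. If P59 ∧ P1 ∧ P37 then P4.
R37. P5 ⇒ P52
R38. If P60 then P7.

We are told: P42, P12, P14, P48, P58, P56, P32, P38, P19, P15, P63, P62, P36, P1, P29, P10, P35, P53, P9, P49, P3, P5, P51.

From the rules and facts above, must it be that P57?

No

Forward chaining from the given facts derives: P17, P46, P47, P23, P22, P11, P28, P41, P27, P6, P25, P61, P31, P52, P64, P8, P55, P18, P16, P45, P59.
The only rule concluding P57 is R15, which needs P20; that is never established.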